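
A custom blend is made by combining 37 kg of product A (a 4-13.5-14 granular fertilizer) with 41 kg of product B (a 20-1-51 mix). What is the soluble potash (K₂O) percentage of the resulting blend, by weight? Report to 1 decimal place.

33.4% K₂O

Total mass = 37 + 41 = 78 kg.
K₂O mass = 14%×37 + 51%×41 = 26.09 kg.
% K₂O = 26.09 / 78 = 33.4487%.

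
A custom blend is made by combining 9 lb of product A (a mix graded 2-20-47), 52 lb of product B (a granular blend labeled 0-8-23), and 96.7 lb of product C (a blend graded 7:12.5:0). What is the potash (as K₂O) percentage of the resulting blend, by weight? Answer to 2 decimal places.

10.27% K₂O

Total mass = 9 + 52 + 96.7 = 157.7 lb.
K₂O mass = 47%×9 + 23%×52 + 0%×96.7 = 16.19 lb.
% K₂O = 16.19 / 157.7 = 10.2663%.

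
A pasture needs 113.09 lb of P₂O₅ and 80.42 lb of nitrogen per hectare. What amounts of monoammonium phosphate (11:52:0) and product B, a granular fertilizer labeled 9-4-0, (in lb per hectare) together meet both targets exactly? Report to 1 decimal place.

164.2 lb monoammonium phosphate, 692.9 lb product B

With a, b = lb per hectare of monoammonium phosphate and product B:
P₂O₅: 0.52·a + 0.04·b = 113.09
N: 0.11·a + 0.09·b = 80.42
Eliminate a: (row1) − 0.52/0.11·(row2) → -0.385455·b = -267.077, so b = 692.889.
Back-substitute: a = (113.09 − 0.04·692.889) / 0.52 = 164.182.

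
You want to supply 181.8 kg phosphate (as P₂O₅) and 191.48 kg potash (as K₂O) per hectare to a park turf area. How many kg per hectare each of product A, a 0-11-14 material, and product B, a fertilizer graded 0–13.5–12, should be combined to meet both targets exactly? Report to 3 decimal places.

Per-hectare balance (a = product A, b = product B):
P₂O₅: 0.11·a + 0.135·b = 181.8
K₂O: 0.14·a + 0.12·b = 191.48
From row1: a = (181.8 − 0.135·b) / 0.11.
Into row2: 0.14·(181.8 − 0.135·b)/0.11 + 0.12·b = 191.48 → b = 770.0351, a = 707.6842.

707.684 kg product A, 770.035 kg product B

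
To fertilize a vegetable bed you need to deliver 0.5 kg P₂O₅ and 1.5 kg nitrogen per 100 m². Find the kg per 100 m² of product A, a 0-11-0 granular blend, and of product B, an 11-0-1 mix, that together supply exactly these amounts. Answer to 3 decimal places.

With a, b = kg per 100 m² of product A and product B:
P₂O₅: 0.11·a + 0·b = 0.5
N: 0·a + 0.11·b = 1.5
Solving simultaneously: a = 4.54545, b = 13.6364.

4.545 kg product A, 13.636 kg product B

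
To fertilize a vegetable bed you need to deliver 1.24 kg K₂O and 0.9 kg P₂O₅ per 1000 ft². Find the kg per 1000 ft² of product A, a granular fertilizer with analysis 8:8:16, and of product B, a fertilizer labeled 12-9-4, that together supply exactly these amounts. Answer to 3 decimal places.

With a, b = kg per 1000 ft² of product A and product B:
K₂O: 0.16·a + 0.04·b = 1.24
P₂O₅: 0.08·a + 0.09·b = 0.9
Solving simultaneously: a = 6.75, b = 4.

6.750 kg product A, 4.000 kg product B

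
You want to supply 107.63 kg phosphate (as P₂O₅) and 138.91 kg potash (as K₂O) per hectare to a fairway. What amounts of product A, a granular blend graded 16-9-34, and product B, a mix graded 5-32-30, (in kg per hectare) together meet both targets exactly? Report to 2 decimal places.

Let a = kg of product A, b = kg of product B (per hectare).
P₂O₅: 0.09·a + 0.32·b = 107.63
K₂O: 0.34·a + 0.3·b = 138.91
Solving simultaneously: a = 148.682, b = 294.527.

148.68 kg product A, 294.53 kg product B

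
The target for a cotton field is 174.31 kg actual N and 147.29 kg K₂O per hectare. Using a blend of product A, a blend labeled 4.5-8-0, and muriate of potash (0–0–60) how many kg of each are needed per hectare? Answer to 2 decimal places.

With a, b = kg per hectare of product A and muriate of potash:
N: 0.045·a + 0·b = 174.31
K₂O: 0·a + 0.6·b = 147.29
Solving simultaneously: a = 3873.556, b = 245.483.

3873.56 kg product A, 245.48 kg muriate of potash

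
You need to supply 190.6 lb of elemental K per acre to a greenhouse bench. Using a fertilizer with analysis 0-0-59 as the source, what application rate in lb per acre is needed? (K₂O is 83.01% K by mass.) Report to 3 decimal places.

389.171 lb of product per acre

As K₂O: 190.6 / 0.8301 = 229.611 lb per acre.
Product per acre = 229.611 / 59% = 389.1710004 lb.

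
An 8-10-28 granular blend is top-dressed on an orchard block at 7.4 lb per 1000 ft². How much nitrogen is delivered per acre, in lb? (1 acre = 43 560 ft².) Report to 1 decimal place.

nitrogen per 1000 ft² = 7.4 × 8% = 0.592 lb.
Convert to per acre: 0.592 × 43.56 = 25.7875 lb.

25.8 lb N per acre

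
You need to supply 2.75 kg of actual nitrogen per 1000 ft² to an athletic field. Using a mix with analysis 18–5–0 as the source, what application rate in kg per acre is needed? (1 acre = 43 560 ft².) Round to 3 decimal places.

665.500 kg of product per acre

Product per 1000 ft² = 2.75 / 18% = 15.2778 kg.
Convert to per acre: 15.2778 × 43.56 = 665.5 kg.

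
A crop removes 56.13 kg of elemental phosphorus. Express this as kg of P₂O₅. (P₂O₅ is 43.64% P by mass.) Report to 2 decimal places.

128.62 kg P₂O₅

P₂O₅ = 56.13 / 0.4364 = 128.621 kg.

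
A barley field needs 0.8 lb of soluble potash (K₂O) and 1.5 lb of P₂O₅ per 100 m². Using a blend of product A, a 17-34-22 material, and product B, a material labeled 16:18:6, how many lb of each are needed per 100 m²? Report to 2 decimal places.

With a, b = lb per 100 m² of product A and product B:
K₂O: 0.22·a + 0.06·b = 0.8
P₂O₅: 0.34·a + 0.18·b = 1.5
Solving simultaneously: a = 2.8125, b = 3.02083.

2.81 lb product A, 3.02 lb product B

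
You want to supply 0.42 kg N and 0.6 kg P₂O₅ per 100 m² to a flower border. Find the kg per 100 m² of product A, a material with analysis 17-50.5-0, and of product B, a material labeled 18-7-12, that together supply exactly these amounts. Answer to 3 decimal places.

With a, b = kg per 100 m² of product A and product B:
N: 0.17·a + 0.18·b = 0.42
P₂O₅: 0.505·a + 0.07·b = 0.6
Eliminate b: (row1) − 0.18/0.07·(row2) → -1.12857·a = -1.12286, so a = 0.994937.
Then b = (0.6 − 0.505·0.994937) / 0.07 = 1.39367.

0.995 kg product A, 1.394 kg product B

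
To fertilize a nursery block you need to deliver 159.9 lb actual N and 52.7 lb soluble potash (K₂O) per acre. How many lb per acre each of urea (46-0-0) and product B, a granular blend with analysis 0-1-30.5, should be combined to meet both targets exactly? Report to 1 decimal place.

Let a = lb of urea, b = lb of product B (per acre).
N: 0.46·a + 0·b = 159.9
K₂O: 0·a + 0.305·b = 52.7
Solving simultaneously: a = 347.609, b = 172.787.

347.6 lb urea, 172.8 lb product B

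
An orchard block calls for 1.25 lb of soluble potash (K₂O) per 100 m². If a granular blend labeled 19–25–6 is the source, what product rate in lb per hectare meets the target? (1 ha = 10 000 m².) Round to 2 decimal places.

2083.33 lb of product per hectare

Product per 100 m² = 1.25 / 6% = 20.8333 lb.
Convert to per hectare: 20.8333 × 100 = 2083.333 lb.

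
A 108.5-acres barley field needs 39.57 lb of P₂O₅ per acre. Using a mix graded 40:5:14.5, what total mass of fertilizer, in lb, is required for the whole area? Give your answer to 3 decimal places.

85866.900 lb

Product per acre = 39.57 / 5% = 791.4 lb.
Total product = 791.4 × 108.5 = 85866.9 lb.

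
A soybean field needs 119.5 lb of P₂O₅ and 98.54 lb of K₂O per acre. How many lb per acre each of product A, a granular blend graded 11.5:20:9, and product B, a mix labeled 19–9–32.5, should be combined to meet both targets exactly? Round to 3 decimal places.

526.694 lb product A, 157.346 lb product B

With a, b = lb per acre of product A and product B:
P₂O₅: 0.2·a + 0.09·b = 119.5
K₂O: 0.09·a + 0.325·b = 98.54
Eliminate a: (row1) − 0.2/0.09·(row2) → -0.632222·b = -99.4778, so b = 157.3462.
Back-substitute: a = (119.5 − 0.09·157.3462) / 0.2 = 526.6942.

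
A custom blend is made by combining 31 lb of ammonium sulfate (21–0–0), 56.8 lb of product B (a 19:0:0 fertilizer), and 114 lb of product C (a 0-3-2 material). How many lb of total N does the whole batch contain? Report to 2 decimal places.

N mass = 21%×31 + 19%×56.8 + 0%×114 = 17.302 lb.

17.30 lb N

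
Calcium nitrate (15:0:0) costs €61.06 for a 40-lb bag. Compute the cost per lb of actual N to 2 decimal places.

€10.18 per lb N

N in bag = 40 × 15% = 6 lb.
Cost per lb N = €61.06 / 6 = €10.1767.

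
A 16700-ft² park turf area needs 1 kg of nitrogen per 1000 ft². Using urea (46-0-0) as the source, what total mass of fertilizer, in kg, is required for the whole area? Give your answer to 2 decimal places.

36.30 kg

Product per 1000 ft² = 1 / 46% = 2.17391 kg.
Total product = 2.17391 × 16700 / 1000 = 36.3043 kg.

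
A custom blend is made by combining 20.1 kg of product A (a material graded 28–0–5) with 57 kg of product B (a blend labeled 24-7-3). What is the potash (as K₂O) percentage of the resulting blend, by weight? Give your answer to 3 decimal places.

Total mass = 20.1 + 57 = 77.1 kg.
K₂O mass = 5%×20.1 + 3%×57 = 2.715 kg.
% K₂O = 2.715 / 77.1 = 3.5214%.

3.521% K₂O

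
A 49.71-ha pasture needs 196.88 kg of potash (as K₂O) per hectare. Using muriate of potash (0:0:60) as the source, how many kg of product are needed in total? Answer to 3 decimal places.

16311.508 kg

Product per hectare = 196.88 / 60% = 328.133 kg.
Total product = 328.133 × 49.71 = 16311.508 kg.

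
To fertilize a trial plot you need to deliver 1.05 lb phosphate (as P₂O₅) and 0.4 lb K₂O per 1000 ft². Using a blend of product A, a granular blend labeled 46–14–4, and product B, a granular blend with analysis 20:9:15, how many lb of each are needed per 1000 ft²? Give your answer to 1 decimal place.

7.0 lb product A, 0.8 lb product B

Let a = lb of product A, b = lb of product B (per 1000 ft²).
P₂O₅: 0.14·a + 0.09·b = 1.05
K₂O: 0.04·a + 0.15·b = 0.4
Eliminate a: (row1) − 0.14/0.04·(row2) → -0.435·b = -0.35, so b = 0.804598.
Back-substitute: a = (1.05 − 0.09·0.804598) / 0.14 = 6.98276.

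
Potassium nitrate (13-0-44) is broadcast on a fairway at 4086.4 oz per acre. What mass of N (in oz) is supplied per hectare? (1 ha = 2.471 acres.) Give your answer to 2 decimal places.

1312.67 oz N per hectare

nitrogen per acre = 4086.4 × 13% = 531.232 oz.
Convert to per hectare: 531.232 × 2.471 = 1312.674 oz.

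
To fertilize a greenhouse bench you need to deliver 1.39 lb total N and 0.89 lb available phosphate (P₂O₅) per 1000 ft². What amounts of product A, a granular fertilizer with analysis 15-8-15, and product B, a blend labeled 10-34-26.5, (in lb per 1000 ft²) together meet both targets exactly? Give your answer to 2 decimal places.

8.92 lb product A, 0.52 lb product B

Let a = lb of product A, b = lb of product B (per 1000 ft²).
N: 0.15·a + 0.1·b = 1.39
P₂O₅: 0.08·a + 0.34·b = 0.89
Eliminate b: (row1) − 0.1/0.34·(row2) → 0.126471·a = 1.12824, so a = 8.92093.
Then b = (0.89 − 0.08·8.92093) / 0.34 = 0.518605.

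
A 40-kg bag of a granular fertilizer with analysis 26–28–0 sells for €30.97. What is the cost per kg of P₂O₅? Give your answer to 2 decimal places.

P₂O₅ in bag = 40 × 28% = 11.2 kg.
Cost per kg P₂O₅ = €30.97 / 11.2 = €2.7652.

€2.77 per kg P₂O₅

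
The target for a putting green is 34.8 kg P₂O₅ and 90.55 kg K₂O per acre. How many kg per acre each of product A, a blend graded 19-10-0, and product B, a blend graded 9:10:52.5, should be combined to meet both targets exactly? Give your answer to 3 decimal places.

With a, b = kg per acre of product A and product B:
P₂O₅: 0.1·a + 0.1·b = 34.8
K₂O: 0·a + 0.525·b = 90.55
Solving simultaneously: a = 175.5238, b = 172.4762.

175.524 kg product A, 172.476 kg product B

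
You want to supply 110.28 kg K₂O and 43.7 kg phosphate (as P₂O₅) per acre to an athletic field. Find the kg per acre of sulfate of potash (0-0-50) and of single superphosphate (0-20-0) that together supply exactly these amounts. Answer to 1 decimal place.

220.6 kg sulfate of potash, 218.5 kg single superphosphate

With a, b = kg per acre of sulfate of potash and single superphosphate:
K₂O: 0.5·a + 0·b = 110.28
P₂O₅: 0·a + 0.2·b = 43.7
Solving simultaneously: a = 220.56, b = 218.5.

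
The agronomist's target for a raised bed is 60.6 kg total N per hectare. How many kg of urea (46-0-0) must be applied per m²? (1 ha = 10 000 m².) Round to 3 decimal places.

0.013 kg of product per sq m

Product per hectare = 60.6 / 46% = 131.739 kg.
Convert to per m²: 131.739 × 0.0001 = 0.0131739 kg.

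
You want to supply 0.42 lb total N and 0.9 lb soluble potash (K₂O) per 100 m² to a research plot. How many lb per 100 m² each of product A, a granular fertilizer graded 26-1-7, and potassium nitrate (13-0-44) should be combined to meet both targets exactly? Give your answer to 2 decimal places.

0.64 lb product A, 1.94 lb potassium nitrate

With a, b = lb per 100 m² of product A and potassium nitrate:
N: 0.26·a + 0.13·b = 0.42
K₂O: 0.07·a + 0.44·b = 0.9
Eliminate b: (row1) − 0.13/0.44·(row2) → 0.239318·a = 0.154091, so a = 0.643875.
Then b = (0.9 − 0.07·0.643875) / 0.44 = 1.94302.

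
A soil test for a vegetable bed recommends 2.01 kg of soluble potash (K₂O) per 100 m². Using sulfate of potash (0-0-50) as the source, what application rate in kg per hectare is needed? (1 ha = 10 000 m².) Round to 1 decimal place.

402.0 kg of product per hectare

Product per 100 m² = 2.01 / 50% = 4.02 kg.
Convert to per hectare: 4.02 × 100 = 402 kg.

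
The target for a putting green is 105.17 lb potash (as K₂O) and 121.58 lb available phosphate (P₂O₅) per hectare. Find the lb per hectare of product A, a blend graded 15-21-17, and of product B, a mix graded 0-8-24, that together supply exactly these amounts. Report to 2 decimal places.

Per-hectare balance (a = product A, b = product B):
K₂O: 0.17·a + 0.24·b = 105.17
P₂O₅: 0.21·a + 0.08·b = 121.58
From row1: a = (105.17 − 0.24·b) / 0.17.
Into row2: 0.21·(105.17 − 0.24·b)/0.17 + 0.08·b = 121.58 → b = 38.5082, a = 564.283.

564.28 lb product A, 38.51 lb product B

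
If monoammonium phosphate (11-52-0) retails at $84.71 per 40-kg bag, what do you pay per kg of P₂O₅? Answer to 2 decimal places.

$4.07 per kg P₂O₅

P₂O₅ in bag = 40 × 52% = 20.8 kg.
Cost per kg P₂O₅ = $84.71 / 20.8 = $4.0726.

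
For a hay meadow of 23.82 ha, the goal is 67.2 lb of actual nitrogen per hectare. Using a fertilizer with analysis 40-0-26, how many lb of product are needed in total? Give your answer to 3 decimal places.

Product per hectare = 67.2 / 40% = 168 lb.
Total product = 168 × 23.82 = 4001.76 lb.

4001.760 lb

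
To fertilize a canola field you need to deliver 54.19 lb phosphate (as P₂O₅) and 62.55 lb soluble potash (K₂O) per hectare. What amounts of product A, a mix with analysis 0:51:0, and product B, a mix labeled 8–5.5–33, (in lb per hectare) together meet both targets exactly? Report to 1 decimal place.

With a, b = lb per hectare of product A and product B:
P₂O₅: 0.51·a + 0.055·b = 54.19
K₂O: 0·a + 0.33·b = 62.55
Solving simultaneously: a = 85.8137, b = 189.545.

85.8 lb product A, 189.5 lb product B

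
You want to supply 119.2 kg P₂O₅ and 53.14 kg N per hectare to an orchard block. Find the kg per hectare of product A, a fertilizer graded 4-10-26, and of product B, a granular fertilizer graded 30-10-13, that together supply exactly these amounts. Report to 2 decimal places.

Let a = kg of product A, b = kg of product B (per hectare).
P₂O₅: 0.1·a + 0.1·b = 119.2
N: 0.04·a + 0.3·b = 53.14
Eliminate a: (row1) − 0.1/0.04·(row2) → -0.65·b = -13.65, so b = 21.
Back-substitute: a = (119.2 − 0.1·21) / 0.1 = 1171.

1171.00 kg product A, 21.00 kg product B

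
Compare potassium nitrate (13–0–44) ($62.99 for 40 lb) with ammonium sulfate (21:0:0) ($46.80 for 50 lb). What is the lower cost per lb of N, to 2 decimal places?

potassium nitrate: N per bag = 40 × 13% = 5.2 lb; cost = 62.99 / 5.2 = $12.1135/lb N.
ammonium sulfate: N per bag = 50 × 21% = 10.5 lb; cost = 46.80 / 10.5 = $4.4571/lb N.
ammonium sulfate is cheaper.

$4.46 per lb N (ammonium sulfate)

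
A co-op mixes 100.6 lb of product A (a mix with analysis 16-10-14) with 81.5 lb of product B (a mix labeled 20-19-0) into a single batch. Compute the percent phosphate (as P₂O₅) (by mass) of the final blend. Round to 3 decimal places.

14.028% P₂O₅

Total mass = 100.6 + 81.5 = 182.1 lb.
P₂O₅ mass = 10%×100.6 + 19%×81.5 = 25.545 lb.
% P₂O₅ = 25.545 / 182.1 = 14.02801%.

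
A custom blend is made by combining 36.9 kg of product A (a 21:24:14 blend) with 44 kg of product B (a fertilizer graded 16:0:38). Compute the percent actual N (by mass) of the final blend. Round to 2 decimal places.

18.28% N

Total mass = 36.9 + 44 = 80.9 kg.
N mass = 21%×36.9 + 16%×44 = 14.789 kg.
% N = 14.789 / 80.9 = 18.2806%.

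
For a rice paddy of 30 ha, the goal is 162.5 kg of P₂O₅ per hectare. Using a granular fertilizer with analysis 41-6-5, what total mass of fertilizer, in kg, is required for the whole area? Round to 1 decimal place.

81250.0 kg

Product per hectare = 162.5 / 6% = 2708.33 kg.
Total product = 2708.33 × 30 = 81250 kg.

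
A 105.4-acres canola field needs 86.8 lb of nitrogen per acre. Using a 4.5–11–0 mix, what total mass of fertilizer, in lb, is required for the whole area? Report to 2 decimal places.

203304.89 lb

Product per acre = 86.8 / 4.5% = 1928.89 lb.
Total product = 1928.89 × 105.4 = 203304.889 lb.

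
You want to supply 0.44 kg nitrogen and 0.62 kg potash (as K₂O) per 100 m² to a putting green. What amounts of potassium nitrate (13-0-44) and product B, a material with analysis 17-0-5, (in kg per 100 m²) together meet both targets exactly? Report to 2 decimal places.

1.22 kg potassium nitrate, 1.65 kg product B

With a, b = kg per 100 m² of potassium nitrate and product B:
N: 0.13·a + 0.17·b = 0.44
K₂O: 0.44·a + 0.05·b = 0.62
Eliminate b: (row1) − 0.17/0.05·(row2) → -1.366·a = -1.668, so a = 1.22108.
Then b = (0.62 − 0.44·1.22108) / 0.05 = 1.65447.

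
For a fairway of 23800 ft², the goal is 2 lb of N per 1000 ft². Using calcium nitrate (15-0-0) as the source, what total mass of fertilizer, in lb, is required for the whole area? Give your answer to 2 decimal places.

Product per 1000 ft² = 2 / 15% = 13.3333 lb.
Total product = 13.3333 × 23800 / 1000 = 317.333 lb.

317.33 lb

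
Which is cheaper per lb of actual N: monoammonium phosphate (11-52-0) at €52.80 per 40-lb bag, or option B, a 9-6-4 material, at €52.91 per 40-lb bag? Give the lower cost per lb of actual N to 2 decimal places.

monoammonium phosphate: N per bag = 40 × 11% = 4.4 lb; cost = 52.80 / 4.4 = €12.0000/lb N.
option B: N per bag = 40 × 9% = 3.6 lb; cost = 52.91 / 3.6 = €14.6972/lb N.
monoammonium phosphate is cheaper.

€12.00 per lb N (monoammonium phosphate)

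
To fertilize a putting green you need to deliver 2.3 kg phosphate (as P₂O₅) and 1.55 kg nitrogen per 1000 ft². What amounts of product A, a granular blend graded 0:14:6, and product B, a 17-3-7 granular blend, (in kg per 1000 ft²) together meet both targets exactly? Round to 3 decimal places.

14.475 kg product A, 9.118 kg product B

Let a = kg of product A, b = kg of product B (per 1000 ft²).
P₂O₅: 0.14·a + 0.03·b = 2.3
N: 0·a + 0.17·b = 1.55
Solving simultaneously: a = 14.4748, b = 9.11765.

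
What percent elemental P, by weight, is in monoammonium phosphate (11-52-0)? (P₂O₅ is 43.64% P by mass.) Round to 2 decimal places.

%P = 52 × 0.4364 = 22.6928%.

22.69% P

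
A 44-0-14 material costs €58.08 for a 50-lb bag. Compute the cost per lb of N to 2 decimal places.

€2.64 per lb N

N in bag = 50 × 44% = 22 lb.
Cost per lb N = €58.08 / 22 = €2.6400.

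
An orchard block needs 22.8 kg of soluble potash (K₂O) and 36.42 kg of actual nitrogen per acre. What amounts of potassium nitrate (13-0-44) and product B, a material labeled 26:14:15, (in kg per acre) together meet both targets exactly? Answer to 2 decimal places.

With a, b = kg per acre of potassium nitrate and product B:
K₂O: 0.44·a + 0.15·b = 22.8
N: 0.13·a + 0.26·b = 36.42
Eliminate b: (row1) − 0.15/0.26·(row2) → 0.365·a = 1.78846, so a = 4.89989.
Then b = (36.42 − 0.13·4.89989) / 0.26 = 137.627.

4.90 kg potassium nitrate, 137.63 kg product B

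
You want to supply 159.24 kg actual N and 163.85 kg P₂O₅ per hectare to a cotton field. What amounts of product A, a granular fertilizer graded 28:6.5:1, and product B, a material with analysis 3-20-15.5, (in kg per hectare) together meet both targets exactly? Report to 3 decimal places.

498.289 kg product A, 657.306 kg product B

With a, b = kg per hectare of product A and product B:
N: 0.28·a + 0.03·b = 159.24
P₂O₅: 0.065·a + 0.2·b = 163.85
From row1: a = (159.24 − 0.03·b) / 0.28.
Into row2: 0.065·(159.24 − 0.03·b)/0.28 + 0.2·b = 163.85 → b = 657.3062, a = 498.2886.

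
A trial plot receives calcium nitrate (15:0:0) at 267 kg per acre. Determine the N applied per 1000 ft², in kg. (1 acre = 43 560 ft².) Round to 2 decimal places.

0.92 kg N per thousand sq ft

nitrogen per acre = 267 × 15% = 40.05 kg.
Convert to per 1000 ft²: 40.05 × 0.0229568 = 0.919421 kg.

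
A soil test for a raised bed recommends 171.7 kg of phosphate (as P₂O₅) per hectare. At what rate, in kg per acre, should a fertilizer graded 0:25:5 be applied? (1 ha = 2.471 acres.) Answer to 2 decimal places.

277.94 kg of product per acre

Product per hectare = 171.7 / 25% = 686.8 kg.
Convert to per acre: 686.8 × 0.404694 = 277.944 kg.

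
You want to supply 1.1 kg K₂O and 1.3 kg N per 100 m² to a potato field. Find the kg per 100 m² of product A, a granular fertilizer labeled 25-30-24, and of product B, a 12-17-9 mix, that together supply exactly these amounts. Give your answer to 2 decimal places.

2.38 kg product A, 5.87 kg product B

Let a = kg of product A, b = kg of product B (per 100 m²).
K₂O: 0.24·a + 0.09·b = 1.1
N: 0.25·a + 0.12·b = 1.3
Solving simultaneously: a = 2.38095, b = 5.87302.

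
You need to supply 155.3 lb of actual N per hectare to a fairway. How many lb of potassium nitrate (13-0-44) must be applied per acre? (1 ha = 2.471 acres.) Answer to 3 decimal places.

Product per hectare = 155.3 / 13% = 1194.62 lb.
Convert to per acre: 1194.62 × 0.404694 = 483.4542 lb.

483.454 lb of product per acre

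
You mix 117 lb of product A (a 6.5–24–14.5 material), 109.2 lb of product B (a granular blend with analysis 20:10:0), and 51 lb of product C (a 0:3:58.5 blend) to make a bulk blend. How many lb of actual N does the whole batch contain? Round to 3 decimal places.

N mass = 6.5%×117 + 20%×109.2 + 0%×51 = 29.445 lb.

29.445 lb N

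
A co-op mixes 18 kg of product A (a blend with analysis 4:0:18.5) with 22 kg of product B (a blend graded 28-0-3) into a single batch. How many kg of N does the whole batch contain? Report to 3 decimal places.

N mass = 4%×18 + 28%×22 = 6.88 kg.

6.880 kg N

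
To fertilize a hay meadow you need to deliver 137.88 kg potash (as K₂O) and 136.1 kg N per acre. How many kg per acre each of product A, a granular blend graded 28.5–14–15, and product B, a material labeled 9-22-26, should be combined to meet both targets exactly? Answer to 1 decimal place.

379.2 kg product A, 311.6 kg product B

Let a = kg of product A, b = kg of product B (per acre).
K₂O: 0.15·a + 0.26·b = 137.88
N: 0.285·a + 0.09·b = 136.1
From row1: a = (137.88 − 0.26·b) / 0.15.
Into row2: 0.285·(137.88 − 0.26·b)/0.15 + 0.09·b = 136.1 → b = 311.564, a = 379.155.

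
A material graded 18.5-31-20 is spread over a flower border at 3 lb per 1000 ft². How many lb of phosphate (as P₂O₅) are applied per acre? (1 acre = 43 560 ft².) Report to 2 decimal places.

P₂O₅ per 1000 ft² = 3 × 31% = 0.93 lb.
Convert to per acre: 0.93 × 43.56 = 40.5108 lb.

40.51 lb P₂O₅ per acre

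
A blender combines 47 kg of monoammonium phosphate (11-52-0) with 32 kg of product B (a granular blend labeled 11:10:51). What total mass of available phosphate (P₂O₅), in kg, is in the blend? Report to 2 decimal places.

P₂O₅ mass = 52%×47 + 10%×32 = 27.64 kg.

27.64 kg P₂O₅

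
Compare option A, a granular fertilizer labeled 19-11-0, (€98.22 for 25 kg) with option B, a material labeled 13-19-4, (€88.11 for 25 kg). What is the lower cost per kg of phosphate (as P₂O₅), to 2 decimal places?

€18.55 per kg P₂O₅ (option B)

option A: P₂O₅ per bag = 25 × 11% = 2.75 kg; cost = 98.22 / 2.75 = €35.7164/kg P₂O₅.
option B: P₂O₅ per bag = 25 × 19% = 4.75 kg; cost = 88.11 / 4.75 = €18.5495/kg P₂O₅.
option B is cheaper.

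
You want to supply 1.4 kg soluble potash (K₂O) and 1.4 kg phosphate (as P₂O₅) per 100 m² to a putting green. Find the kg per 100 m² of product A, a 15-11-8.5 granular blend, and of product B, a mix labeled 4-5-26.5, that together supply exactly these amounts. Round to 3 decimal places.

12.088 kg product A, 1.406 kg product B

Let a = kg of product A, b = kg of product B (per 100 m²).
K₂O: 0.085·a + 0.265·b = 1.4
P₂O₅: 0.11·a + 0.05·b = 1.4
From row1: a = (1.4 − 0.265·b) / 0.085.
Into row2: 0.11·(1.4 − 0.265·b)/0.085 + 0.05·b = 1.4 → b = 1.40562, a = 12.0884.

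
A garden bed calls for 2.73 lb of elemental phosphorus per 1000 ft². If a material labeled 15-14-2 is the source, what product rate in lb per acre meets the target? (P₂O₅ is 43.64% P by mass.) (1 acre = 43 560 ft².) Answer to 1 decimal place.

As P₂O₅: 2.73 / 0.4364 = 6.25573 lb per 1000 ft².
Product per 1000 ft² = 6.25573 / 14% = 44.6838 lb.
Convert to per acre: 44.6838 × 43.56 = 1946.43 lb.

1946.4 lb of product per acre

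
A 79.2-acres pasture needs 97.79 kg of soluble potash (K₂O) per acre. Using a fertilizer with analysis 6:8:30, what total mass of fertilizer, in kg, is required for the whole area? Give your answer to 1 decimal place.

25816.6 kg

Product per acre = 97.79 / 30% = 325.967 kg.
Total product = 325.967 × 79.2 = 25816.56 kg.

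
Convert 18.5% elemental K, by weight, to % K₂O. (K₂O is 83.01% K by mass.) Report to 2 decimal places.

%K₂O = 18.5 / 0.8301 = 22.2865%.

22.29% K₂O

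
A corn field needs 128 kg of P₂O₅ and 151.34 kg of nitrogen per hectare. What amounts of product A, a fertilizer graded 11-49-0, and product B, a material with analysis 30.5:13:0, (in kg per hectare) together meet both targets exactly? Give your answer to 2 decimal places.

143.29 kg product A, 444.52 kg product B

With a, b = kg per hectare of product A and product B:
P₂O₅: 0.49·a + 0.13·b = 128
N: 0.11·a + 0.305·b = 151.34
Eliminate a: (row1) − 0.49/0.11·(row2) → -1.22864·b = -546.151, so b = 444.518.
Back-substitute: a = (128 − 0.13·444.518) / 0.49 = 143.291.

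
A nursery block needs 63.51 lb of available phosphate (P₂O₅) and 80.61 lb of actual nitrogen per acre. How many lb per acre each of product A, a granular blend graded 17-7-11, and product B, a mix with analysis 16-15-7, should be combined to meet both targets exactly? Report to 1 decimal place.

135.0 lb product A, 360.4 lb product B

Per-acre balance (a = product A, b = product B):
P₂O₅: 0.07·a + 0.15·b = 63.51
N: 0.17·a + 0.16·b = 80.61
Eliminate b: (row1) − 0.15/0.16·(row2) → -0.089375·a = -12.0619, so a = 134.958.
Then b = (80.61 − 0.17·134.958) / 0.16 = 360.42.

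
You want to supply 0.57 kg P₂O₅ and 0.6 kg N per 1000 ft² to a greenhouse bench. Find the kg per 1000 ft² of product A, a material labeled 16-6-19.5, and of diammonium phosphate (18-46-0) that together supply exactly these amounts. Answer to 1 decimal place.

With a, b = kg per 1000 ft² of product A and diammonium phosphate:
P₂O₅: 0.06·a + 0.46·b = 0.57
N: 0.16·a + 0.18·b = 0.6
Solving simultaneously: a = 2.76115, b = 0.878981.

2.8 kg product A, 0.9 kg diammonium phosphate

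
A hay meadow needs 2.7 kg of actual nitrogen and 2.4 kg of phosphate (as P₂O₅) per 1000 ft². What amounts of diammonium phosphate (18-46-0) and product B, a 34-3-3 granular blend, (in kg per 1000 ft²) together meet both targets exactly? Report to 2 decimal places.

4.87 kg diammonium phosphate, 5.36 kg product B

Let a = kg of diammonium phosphate, b = kg of product B (per 1000 ft²).
N: 0.18·a + 0.34·b = 2.7
P₂O₅: 0.46·a + 0.03·b = 2.4
Eliminate b: (row1) − 0.34/0.03·(row2) → -5.03333·a = -24.5, so a = 4.86755.
Then b = (2.4 − 0.46·4.86755) / 0.03 = 5.36424.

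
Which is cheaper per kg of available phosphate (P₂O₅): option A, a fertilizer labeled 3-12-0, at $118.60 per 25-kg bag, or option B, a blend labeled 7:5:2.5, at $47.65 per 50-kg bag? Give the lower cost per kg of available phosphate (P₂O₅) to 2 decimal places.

$19.06 per kg P₂O₅ (option B)

option A: P₂O₅ per bag = 25 × 12% = 3 kg; cost = 118.60 / 3 = $39.5333/kg P₂O₅.
option B: P₂O₅ per bag = 50 × 5% = 2.5 kg; cost = 47.65 / 2.5 = $19.0600/kg P₂O₅.
option B is cheaper.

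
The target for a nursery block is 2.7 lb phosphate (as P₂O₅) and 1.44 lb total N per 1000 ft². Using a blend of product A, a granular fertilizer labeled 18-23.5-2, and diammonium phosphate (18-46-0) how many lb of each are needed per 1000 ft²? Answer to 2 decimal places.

4.36 lb product A, 3.64 lb diammonium phosphate

Let a = lb of product A, b = lb of diammonium phosphate (per 1000 ft²).
P₂O₅: 0.235·a + 0.46·b = 2.7
N: 0.18·a + 0.18·b = 1.44
Eliminate b: (row1) − 0.46/0.18·(row2) → -0.225·a = -0.98, so a = 4.35556.
Then b = (1.44 − 0.18·4.35556) / 0.18 = 3.64444.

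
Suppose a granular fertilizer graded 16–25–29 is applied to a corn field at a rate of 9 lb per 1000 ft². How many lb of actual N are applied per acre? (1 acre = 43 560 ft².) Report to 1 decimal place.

62.7 lb N per acre

nitrogen per 1000 ft² = 9 × 16% = 1.44 lb.
Convert to per acre: 1.44 × 43.56 = 62.7264 lb.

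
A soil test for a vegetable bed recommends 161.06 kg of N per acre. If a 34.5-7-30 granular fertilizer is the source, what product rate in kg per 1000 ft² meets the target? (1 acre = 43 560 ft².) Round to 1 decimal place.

10.7 kg of product per thousand sq ft

Product per acre = 161.06 / 34.5% = 466.841 kg.
Convert to per 1000 ft²: 466.841 × 0.0229568 = 10.7172 kg.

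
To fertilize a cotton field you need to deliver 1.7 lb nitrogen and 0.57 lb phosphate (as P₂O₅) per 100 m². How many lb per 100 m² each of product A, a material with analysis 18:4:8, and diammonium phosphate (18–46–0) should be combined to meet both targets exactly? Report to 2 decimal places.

Per-100 m² balance (a = product A, b = diammonium phosphate):
N: 0.18·a + 0.18·b = 1.7
P₂O₅: 0.04·a + 0.46·b = 0.57
Eliminate a: (row1) − 0.18/0.04·(row2) → -1.89·b = -0.865, so b = 0.457672.
Back-substitute: a = (1.7 − 0.18·0.457672) / 0.18 = 8.98677.

8.99 lb product A, 0.46 lb diammonium phosphate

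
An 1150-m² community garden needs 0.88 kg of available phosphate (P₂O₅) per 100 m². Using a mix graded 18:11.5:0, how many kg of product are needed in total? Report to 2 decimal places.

Product per 100 m² = 0.88 / 11.5% = 7.65217 kg.
Total product = 7.65217 × 1150 / 100 = 88 kg.

88.00 kg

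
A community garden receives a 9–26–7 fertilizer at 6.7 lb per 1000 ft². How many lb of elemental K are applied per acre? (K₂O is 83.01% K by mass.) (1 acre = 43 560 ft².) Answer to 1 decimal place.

K₂O per 1000 ft² = 6.7 × 7% = 0.469 lb.
Elemental K = 0.469 × 0.8301 = 0.389317 lb per 1000 ft².
Convert to per acre: 0.389317 × 43.56 = 16.9586 lb.

17.0 lb K per acre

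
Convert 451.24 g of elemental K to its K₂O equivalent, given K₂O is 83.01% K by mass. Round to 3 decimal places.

K₂O = 451.24 / 0.8301 = 543.5972 g.

543.597 g K₂O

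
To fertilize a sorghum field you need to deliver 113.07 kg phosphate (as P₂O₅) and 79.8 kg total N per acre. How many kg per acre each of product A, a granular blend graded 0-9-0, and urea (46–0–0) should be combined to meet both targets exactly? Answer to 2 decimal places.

1256.33 kg product A, 173.48 kg urea

With a, b = kg per acre of product A and urea:
P₂O₅: 0.09·a + 0·b = 113.07
N: 0·a + 0.46·b = 79.8
Solving simultaneously: a = 1256.333, b = 173.478.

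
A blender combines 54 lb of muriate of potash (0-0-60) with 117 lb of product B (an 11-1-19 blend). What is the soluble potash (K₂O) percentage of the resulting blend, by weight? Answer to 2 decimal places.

31.95% K₂O

Total mass = 54 + 117 = 171 lb.
K₂O mass = 60%×54 + 19%×117 = 54.63 lb.
% K₂O = 54.63 / 171 = 31.9474%.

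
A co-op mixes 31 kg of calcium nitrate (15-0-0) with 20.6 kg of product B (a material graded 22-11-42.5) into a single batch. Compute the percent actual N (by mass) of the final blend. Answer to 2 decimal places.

Total mass = 31 + 20.6 = 51.6 kg.
N mass = 15%×31 + 22%×20.6 = 9.182 kg.
% N = 9.182 / 51.6 = 17.7946%.

17.79% N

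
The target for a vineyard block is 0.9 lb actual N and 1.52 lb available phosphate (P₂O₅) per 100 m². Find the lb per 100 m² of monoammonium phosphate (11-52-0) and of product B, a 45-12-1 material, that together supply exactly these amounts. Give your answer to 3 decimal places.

Let a = lb of monoammonium phosphate, b = lb of product B (per 100 m²).
N: 0.11·a + 0.45·b = 0.9
P₂O₅: 0.52·a + 0.12·b = 1.52
Eliminate b: (row1) − 0.45/0.12·(row2) → -1.84·a = -4.8, so a = 2.6087.
Then b = (1.52 − 0.52·2.6087) / 0.12 = 1.36232.

2.609 lb monoammonium phosphate, 1.362 lb product B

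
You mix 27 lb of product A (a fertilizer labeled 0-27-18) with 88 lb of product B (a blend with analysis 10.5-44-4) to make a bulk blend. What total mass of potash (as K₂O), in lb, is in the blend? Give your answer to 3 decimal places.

8.380 lb K₂O

K₂O mass = 18%×27 + 4%×88 = 8.38 lb.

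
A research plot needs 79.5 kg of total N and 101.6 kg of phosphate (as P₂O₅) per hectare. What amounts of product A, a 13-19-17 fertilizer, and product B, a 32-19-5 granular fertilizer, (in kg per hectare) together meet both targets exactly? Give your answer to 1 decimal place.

Per-hectare balance (a = product A, b = product B):
N: 0.13·a + 0.32·b = 79.5
P₂O₅: 0.19·a + 0.19·b = 101.6
From row1: a = (79.5 − 0.32·b) / 0.13.
Into row2: 0.19·(79.5 − 0.32·b)/0.13 + 0.19·b = 101.6 → b = 52.5485, a = 482.188.

482.2 kg product A, 52.5 kg product B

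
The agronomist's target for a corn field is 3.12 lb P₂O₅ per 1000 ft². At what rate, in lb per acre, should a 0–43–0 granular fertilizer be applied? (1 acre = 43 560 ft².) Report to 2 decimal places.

Product per 1000 ft² = 3.12 / 43% = 7.25581 lb.
Convert to per acre: 7.25581 × 43.56 = 316.063 lb.

316.06 lb of product per acre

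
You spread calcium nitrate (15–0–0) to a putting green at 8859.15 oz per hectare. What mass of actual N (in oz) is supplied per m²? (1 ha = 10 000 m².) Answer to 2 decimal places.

nitrogen per hectare = 8859.15 × 15% = 1328.87 oz.
Convert to per m²: 1328.87 × 0.0001 = 0.132887 oz.

0.13 oz N per sq m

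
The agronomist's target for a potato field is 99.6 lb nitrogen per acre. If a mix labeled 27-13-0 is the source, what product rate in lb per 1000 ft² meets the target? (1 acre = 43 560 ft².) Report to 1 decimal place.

8.5 lb of product per thousand sq ft

Product per acre = 99.6 / 27% = 368.889 lb.
Convert to per 1000 ft²: 368.889 × 0.0229568 = 8.46852 lb.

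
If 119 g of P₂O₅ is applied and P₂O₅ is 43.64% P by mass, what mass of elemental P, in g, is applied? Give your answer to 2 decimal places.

51.93 g P

P = 119 × 0.4364 = 51.9316 g.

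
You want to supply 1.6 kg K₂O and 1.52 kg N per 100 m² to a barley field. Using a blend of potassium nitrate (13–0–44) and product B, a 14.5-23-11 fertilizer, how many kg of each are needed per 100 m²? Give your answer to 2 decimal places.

1.31 kg potassium nitrate, 9.31 kg product B

Let a = kg of potassium nitrate, b = kg of product B (per 100 m²).
K₂O: 0.44·a + 0.11·b = 1.6
N: 0.13·a + 0.145·b = 1.52
From row1: a = (1.6 − 0.11·b) / 0.44.
Into row2: 0.13·(1.6 − 0.11·b)/0.44 + 0.145·b = 1.52 → b = 9.30909, a = 1.30909.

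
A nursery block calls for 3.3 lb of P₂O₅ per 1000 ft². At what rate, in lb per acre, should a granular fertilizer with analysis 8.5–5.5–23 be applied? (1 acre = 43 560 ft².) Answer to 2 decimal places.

2613.60 lb of product per acre

Product per 1000 ft² = 3.3 / 5.5% = 60 lb.
Convert to per acre: 60 × 43.56 = 2613.6 lb.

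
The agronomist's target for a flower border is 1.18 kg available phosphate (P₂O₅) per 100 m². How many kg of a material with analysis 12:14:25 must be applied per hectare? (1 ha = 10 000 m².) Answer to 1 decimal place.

Product per 100 m² = 1.18 / 14% = 8.42857 kg.
Convert to per hectare: 8.42857 × 100 = 842.857 kg.

842.9 kg of product per hectare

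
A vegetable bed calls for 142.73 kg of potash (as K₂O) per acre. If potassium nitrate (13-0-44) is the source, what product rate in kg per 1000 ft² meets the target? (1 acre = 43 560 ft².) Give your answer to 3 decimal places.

Product per acre = 142.73 / 44% = 324.386 kg.
Convert to per 1000 ft²: 324.386 × 0.0229568 = 7.44689 kg.

7.447 kg of product per thousand sq ft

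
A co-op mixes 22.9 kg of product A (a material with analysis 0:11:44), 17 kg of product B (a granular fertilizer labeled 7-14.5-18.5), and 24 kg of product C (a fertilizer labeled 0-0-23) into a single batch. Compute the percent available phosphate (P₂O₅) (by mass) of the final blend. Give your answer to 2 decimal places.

Total mass = 22.9 + 17 + 24 = 63.9 kg.
P₂O₅ mass = 11%×22.9 + 14.5%×17 + 0%×24 = 4.984 kg.
% P₂O₅ = 4.984 / 63.9 = 7.79969%.

7.80% P₂O₅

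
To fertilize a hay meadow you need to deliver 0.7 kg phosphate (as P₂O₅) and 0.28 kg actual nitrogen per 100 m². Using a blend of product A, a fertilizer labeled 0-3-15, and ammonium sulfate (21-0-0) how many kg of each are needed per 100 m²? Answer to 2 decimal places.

23.33 kg product A, 1.33 kg ammonium sulfate

Per-100 m² balance (a = product A, b = ammonium sulfate):
P₂O₅: 0.03·a + 0·b = 0.7
N: 0·a + 0.21·b = 0.28
Solving simultaneously: a = 23.3333, b = 1.33333.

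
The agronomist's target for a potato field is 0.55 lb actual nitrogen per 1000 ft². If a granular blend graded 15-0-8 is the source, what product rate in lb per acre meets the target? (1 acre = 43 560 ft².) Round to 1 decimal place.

159.7 lb of product per acre

Product per 1000 ft² = 0.55 / 15% = 3.66667 lb.
Convert to per acre: 3.66667 × 43.56 = 159.72 lb.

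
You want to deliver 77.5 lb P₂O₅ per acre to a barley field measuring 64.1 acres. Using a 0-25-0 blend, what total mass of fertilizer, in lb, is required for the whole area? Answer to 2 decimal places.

Product per acre = 77.5 / 25% = 310 lb.
Total product = 310 × 64.1 = 19871 lb.

19871.00 lb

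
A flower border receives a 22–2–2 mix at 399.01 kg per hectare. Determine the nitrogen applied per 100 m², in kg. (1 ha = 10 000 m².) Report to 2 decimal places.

0.88 kg N per hundred sq m

nitrogen per hectare = 399.01 × 22% = 87.7822 kg.
Convert to per 100 m²: 87.7822 × 0.01 = 0.877822 kg.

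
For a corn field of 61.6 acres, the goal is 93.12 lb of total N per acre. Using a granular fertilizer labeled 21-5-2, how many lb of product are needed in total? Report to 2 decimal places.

27315.20 lb

Product per acre = 93.12 / 21% = 443.429 lb.
Total product = 443.429 × 61.6 = 27315.2 lb.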